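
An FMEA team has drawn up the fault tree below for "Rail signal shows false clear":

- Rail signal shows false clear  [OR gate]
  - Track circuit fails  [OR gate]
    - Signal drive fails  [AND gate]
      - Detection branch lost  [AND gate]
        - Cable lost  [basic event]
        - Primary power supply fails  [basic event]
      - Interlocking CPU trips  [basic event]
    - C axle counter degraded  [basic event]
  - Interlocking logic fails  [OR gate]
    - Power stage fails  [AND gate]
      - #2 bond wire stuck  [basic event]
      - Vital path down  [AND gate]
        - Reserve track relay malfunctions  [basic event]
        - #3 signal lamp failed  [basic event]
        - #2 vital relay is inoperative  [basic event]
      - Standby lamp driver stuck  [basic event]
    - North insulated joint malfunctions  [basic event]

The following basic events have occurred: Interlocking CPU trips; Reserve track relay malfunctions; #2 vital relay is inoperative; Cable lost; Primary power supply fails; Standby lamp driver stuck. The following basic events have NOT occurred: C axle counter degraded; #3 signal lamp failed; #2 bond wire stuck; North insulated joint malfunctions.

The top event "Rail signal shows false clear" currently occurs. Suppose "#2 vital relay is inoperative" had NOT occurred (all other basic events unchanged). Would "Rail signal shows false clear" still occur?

Yes

Counterfactual: set "#2 vital relay is inoperative" to not occurred.
Detection branch lost [AND]: Cable lost=occurs, Primary power supply fails=occurs → all inputs occur → occurs.
Signal drive fails [AND]: Detection branch lost=occurs, Interlocking CPU trips=occurs → all inputs occur → occurs.
Track circuit fails [OR]: Signal drive fails=occurs, C axle counter degraded=not → at least one input occurs → occurs.
Vital path down [AND]: Reserve track relay malfunctions=occurs, #3 signal lamp failed=not, #2 vital relay is inoperative=not → not all inputs occur → does not occur.
Power stage fails [AND]: #2 bond wire stuck=not, Vital path down=not, Standby lamp driver stuck=occurs → not all inputs occur → does not occur.
Interlocking logic fails [OR]: Power stage fails=not, North insulated joint malfunctions=not → no input occurs → does not occur.
Rail signal shows false clear [OR]: Track circuit fails=occurs, Interlocking logic fails=not → at least one input occurs → occurs.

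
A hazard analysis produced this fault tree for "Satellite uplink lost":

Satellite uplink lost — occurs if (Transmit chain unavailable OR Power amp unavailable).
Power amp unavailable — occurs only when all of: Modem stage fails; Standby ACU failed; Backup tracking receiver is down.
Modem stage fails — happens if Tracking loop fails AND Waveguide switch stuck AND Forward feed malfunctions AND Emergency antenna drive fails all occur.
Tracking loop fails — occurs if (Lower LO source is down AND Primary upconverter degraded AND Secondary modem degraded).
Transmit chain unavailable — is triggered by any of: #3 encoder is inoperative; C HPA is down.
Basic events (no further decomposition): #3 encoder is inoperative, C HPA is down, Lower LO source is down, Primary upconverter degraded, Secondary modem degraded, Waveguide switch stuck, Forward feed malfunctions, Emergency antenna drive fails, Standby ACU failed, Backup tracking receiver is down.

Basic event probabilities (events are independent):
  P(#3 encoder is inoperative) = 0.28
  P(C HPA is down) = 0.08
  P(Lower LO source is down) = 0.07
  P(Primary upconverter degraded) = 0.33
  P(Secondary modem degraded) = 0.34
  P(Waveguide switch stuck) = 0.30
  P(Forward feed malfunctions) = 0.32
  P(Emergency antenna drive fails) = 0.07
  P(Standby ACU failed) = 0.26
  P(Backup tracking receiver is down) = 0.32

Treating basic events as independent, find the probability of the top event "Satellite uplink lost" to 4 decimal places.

P(Transmit chain unavailable) [OR] = 1 − (1−0.28) × (1−0.08) = 0.337600
P(Tracking loop fails) [AND] = 0.07 × 0.33 × 0.34 = 0.007854
P(Modem stage fails) [AND] = 0.007854 × 0.30 × 0.32 × 0.07 = 0.000053
P(Power amp unavailable) [AND] = 0.000053 × 0.26 × 0.32 = 0.000004
P(Satellite uplink lost) [OR] = 1 − (1−0.337600) × (1−0.000004) = 0.337603
Rounded to 4 decimal places: P(Satellite uplink lost) ≈ 0.3376.

0.3376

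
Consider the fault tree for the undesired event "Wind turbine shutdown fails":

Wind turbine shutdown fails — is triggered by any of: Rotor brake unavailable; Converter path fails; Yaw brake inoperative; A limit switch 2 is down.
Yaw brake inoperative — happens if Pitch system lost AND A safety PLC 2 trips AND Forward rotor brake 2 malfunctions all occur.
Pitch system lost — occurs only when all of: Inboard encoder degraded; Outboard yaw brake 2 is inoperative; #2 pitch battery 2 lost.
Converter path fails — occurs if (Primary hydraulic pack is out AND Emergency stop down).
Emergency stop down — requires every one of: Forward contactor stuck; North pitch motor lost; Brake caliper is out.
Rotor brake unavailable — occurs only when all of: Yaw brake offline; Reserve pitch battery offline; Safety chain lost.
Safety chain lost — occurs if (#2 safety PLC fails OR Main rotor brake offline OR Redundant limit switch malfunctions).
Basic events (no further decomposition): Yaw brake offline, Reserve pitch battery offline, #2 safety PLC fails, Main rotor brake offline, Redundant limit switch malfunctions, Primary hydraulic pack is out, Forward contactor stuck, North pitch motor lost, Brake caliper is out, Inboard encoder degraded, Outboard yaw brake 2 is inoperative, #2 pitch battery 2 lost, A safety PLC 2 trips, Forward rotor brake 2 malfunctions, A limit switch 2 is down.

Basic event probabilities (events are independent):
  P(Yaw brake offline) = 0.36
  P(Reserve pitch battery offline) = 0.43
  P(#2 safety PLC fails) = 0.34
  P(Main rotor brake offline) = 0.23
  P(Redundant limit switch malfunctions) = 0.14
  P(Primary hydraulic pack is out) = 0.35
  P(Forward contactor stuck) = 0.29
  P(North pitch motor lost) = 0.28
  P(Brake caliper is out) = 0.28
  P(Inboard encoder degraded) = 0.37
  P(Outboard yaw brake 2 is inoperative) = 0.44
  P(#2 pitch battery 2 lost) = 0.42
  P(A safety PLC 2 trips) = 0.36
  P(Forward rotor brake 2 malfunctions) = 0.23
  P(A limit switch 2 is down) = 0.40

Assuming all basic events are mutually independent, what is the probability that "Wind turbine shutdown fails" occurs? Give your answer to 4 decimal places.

0.4597

P(Safety chain lost) [OR] = 1 − (1−0.34) × (1−0.23) × (1−0.14) = 0.562948
P(Rotor brake unavailable) [AND] = 0.36 × 0.43 × 0.562948 = 0.087144
P(Emergency stop down) [AND] = 0.29 × 0.28 × 0.28 = 0.022736
P(Converter path fails) [AND] = 0.35 × 0.022736 = 0.007958
P(Pitch system lost) [AND] = 0.37 × 0.44 × 0.42 = 0.068376
P(Yaw brake inoperative) [AND] = 0.068376 × 0.36 × 0.23 = 0.005662
P(Wind turbine shutdown fails) [OR] = 1 − (1−0.087144) × (1−0.007958) × (1−0.005662) × (1−0.40) = 0.459722
Rounded to 4 decimal places: P(Wind turbine shutdown fails) ≈ 0.4597.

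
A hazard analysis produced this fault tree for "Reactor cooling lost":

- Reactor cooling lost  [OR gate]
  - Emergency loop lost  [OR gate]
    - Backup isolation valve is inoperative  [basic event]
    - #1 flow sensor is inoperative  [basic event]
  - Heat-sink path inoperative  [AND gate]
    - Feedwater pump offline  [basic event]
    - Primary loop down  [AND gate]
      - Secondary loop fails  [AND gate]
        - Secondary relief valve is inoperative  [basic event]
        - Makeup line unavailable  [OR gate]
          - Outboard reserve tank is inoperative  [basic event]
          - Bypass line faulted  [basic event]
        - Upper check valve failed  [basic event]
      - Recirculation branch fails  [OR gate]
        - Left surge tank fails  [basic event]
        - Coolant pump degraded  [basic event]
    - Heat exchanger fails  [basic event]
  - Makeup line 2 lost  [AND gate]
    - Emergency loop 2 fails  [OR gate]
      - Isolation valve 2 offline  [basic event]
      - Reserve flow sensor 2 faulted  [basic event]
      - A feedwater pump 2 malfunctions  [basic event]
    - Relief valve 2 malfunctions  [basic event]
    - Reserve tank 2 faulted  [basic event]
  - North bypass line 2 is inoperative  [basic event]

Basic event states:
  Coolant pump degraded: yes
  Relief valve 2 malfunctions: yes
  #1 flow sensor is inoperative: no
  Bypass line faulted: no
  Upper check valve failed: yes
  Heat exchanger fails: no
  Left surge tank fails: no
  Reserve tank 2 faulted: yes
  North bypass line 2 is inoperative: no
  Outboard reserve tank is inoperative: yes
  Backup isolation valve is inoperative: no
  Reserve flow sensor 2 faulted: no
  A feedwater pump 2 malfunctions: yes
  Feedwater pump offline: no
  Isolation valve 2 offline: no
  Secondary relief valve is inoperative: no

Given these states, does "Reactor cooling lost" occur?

Yes

Emergency loop lost [OR]: Backup isolation valve is inoperative=not, #1 flow sensor is inoperative=not → no input occurs → does not occur.
Makeup line unavailable [OR]: Outboard reserve tank is inoperative=occurs, Bypass line faulted=not → at least one input occurs → occurs.
Secondary loop fails [AND]: Secondary relief valve is inoperative=not, Makeup line unavailable=occurs, Upper check valve failed=occurs → not all inputs occur → does not occur.
Recirculation branch fails [OR]: Left surge tank fails=not, Coolant pump degraded=occurs → at least one input occurs → occurs.
Primary loop down [AND]: Secondary loop fails=not, Recirculation branch fails=occurs → not all inputs occur → does not occur.
Heat-sink path inoperative [AND]: Feedwater pump offline=not, Primary loop down=not, Heat exchanger fails=not → not all inputs occur → does not occur.
Emergency loop 2 fails [OR]: Isolation valve 2 offline=not, Reserve flow sensor 2 faulted=not, A feedwater pump 2 malfunctions=occurs → at least one input occurs → occurs.
Makeup line 2 lost [AND]: Emergency loop 2 fails=occurs, Relief valve 2 malfunctions=occurs, Reserve tank 2 faulted=occurs → all inputs occur → occurs.
Reactor cooling lost [OR]: Emergency loop lost=not, Heat-sink path inoperative=not, Makeup line 2 lost=occurs, North bypass line 2 is inoperative=not → at least one input occurs → occurs.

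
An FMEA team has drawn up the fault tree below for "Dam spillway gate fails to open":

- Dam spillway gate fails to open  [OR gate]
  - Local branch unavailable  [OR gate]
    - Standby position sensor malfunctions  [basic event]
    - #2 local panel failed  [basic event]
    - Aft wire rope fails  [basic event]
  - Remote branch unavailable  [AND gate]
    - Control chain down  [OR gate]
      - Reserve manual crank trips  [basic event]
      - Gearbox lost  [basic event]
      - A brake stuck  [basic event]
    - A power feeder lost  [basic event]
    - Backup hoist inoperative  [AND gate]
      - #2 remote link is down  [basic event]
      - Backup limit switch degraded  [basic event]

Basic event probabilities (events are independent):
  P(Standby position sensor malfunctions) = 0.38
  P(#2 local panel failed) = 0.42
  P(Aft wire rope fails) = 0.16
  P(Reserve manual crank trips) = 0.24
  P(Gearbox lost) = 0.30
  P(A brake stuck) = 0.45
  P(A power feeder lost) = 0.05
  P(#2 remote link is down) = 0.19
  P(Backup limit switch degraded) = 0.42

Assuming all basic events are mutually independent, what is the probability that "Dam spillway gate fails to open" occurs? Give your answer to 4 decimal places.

P(Local branch unavailable) [OR] = 1 − (1−0.38) × (1−0.42) × (1−0.16) = 0.697936
P(Control chain down) [OR] = 1 − (1−0.24) × (1−0.30) × (1−0.45) = 0.707400
P(Backup hoist inoperative) [AND] = 0.19 × 0.42 = 0.079800
P(Remote branch unavailable) [AND] = 0.707400 × 0.05 × 0.079800 = 0.002823
P(Dam spillway gate fails to open) [OR] = 1 − (1−0.697936) × (1−0.002823) = 0.698789
Rounded to 4 decimal places: P(Dam spillway gate fails to open) ≈ 0.6988.

0.6988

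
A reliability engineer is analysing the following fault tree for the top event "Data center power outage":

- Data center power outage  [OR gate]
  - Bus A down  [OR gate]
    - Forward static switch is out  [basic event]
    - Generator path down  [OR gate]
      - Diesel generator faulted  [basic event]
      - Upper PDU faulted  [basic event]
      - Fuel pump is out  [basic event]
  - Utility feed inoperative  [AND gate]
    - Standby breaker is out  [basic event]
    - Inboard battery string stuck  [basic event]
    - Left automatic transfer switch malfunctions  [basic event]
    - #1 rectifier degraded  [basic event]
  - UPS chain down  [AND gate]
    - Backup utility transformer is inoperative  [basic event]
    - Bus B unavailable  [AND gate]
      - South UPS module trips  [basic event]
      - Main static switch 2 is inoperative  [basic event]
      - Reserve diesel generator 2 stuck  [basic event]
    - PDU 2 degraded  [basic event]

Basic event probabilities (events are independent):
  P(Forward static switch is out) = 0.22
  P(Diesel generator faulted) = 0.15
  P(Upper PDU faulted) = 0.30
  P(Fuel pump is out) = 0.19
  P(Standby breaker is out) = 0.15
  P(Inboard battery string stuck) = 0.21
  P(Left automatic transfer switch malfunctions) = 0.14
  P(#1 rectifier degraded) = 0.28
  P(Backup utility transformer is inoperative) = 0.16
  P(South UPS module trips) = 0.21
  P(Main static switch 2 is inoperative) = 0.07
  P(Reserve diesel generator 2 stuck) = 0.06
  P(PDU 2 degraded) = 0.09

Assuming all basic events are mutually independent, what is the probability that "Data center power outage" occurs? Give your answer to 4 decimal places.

P(Generator path down) [OR] = 1 − (1−0.15) × (1−0.30) × (1−0.19) = 0.518050
P(Bus A down) [OR] = 1 − (1−0.22) × (1−0.518050) = 0.624079
P(Utility feed inoperative) [AND] = 0.15 × 0.21 × 0.14 × 0.28 = 0.001235
P(Bus B unavailable) [AND] = 0.21 × 0.07 × 0.06 = 0.000882
P(UPS chain down) [AND] = 0.16 × 0.000882 × 0.09 = 0.000013
P(Data center power outage) [OR] = 1 − (1−0.624079) × (1−0.001235) × (1−0.000013) = 0.624548
Rounded to 4 decimal places: P(Data center power outage) ≈ 0.6245.

0.6245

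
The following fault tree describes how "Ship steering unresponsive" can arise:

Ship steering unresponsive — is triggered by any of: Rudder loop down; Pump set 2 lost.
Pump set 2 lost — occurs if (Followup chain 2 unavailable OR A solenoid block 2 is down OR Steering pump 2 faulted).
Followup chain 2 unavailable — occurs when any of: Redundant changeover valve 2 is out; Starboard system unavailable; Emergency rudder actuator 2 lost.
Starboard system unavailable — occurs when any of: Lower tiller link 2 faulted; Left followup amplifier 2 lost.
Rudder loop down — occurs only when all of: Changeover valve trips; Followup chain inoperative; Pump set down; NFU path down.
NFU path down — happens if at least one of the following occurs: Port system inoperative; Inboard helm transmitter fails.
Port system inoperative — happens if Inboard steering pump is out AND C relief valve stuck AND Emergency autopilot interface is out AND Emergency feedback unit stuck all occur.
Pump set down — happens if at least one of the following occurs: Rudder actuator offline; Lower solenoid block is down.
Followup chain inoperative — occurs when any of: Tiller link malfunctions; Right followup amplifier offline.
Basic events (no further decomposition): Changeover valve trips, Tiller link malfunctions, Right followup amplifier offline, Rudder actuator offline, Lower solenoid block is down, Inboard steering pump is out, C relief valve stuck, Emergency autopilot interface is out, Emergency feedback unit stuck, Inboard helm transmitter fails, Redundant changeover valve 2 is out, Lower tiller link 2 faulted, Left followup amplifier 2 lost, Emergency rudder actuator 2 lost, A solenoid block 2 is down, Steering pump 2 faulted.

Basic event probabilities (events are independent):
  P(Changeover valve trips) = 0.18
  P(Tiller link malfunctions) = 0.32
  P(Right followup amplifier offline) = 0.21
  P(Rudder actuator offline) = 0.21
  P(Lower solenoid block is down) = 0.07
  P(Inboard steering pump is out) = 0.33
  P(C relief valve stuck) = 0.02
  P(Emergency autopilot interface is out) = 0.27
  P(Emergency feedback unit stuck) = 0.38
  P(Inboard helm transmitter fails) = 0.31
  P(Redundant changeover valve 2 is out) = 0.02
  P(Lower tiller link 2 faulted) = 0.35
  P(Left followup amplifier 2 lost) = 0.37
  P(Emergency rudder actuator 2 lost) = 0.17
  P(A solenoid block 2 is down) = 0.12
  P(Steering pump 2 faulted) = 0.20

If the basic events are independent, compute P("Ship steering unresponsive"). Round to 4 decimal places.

0.7671

P(Followup chain inoperative) [OR] = 1 − (1−0.32) × (1−0.21) = 0.462800
P(Pump set down) [OR] = 1 − (1−0.21) × (1−0.07) = 0.265300
P(Port system inoperative) [AND] = 0.33 × 0.02 × 0.27 × 0.38 = 0.000677
P(NFU path down) [OR] = 1 − (1−0.000677) × (1−0.31) = 0.310467
P(Rudder loop down) [AND] = 0.18 × 0.462800 × 0.265300 × 0.310467 = 0.006861
P(Starboard system unavailable) [OR] = 1 − (1−0.35) × (1−0.37) = 0.590500
P(Followup chain 2 unavailable) [OR] = 1 − (1−0.02) × (1−0.590500) × (1−0.17) = 0.666913
P(Pump set 2 lost) [OR] = 1 − (1−0.666913) × (1−0.12) × (1−0.20) = 0.765507
P(Ship steering unresponsive) [OR] = 1 − (1−0.006861) × (1−0.765507) = 0.767116
Rounded to 4 decimal places: P(Ship steering unresponsive) ≈ 0.7671.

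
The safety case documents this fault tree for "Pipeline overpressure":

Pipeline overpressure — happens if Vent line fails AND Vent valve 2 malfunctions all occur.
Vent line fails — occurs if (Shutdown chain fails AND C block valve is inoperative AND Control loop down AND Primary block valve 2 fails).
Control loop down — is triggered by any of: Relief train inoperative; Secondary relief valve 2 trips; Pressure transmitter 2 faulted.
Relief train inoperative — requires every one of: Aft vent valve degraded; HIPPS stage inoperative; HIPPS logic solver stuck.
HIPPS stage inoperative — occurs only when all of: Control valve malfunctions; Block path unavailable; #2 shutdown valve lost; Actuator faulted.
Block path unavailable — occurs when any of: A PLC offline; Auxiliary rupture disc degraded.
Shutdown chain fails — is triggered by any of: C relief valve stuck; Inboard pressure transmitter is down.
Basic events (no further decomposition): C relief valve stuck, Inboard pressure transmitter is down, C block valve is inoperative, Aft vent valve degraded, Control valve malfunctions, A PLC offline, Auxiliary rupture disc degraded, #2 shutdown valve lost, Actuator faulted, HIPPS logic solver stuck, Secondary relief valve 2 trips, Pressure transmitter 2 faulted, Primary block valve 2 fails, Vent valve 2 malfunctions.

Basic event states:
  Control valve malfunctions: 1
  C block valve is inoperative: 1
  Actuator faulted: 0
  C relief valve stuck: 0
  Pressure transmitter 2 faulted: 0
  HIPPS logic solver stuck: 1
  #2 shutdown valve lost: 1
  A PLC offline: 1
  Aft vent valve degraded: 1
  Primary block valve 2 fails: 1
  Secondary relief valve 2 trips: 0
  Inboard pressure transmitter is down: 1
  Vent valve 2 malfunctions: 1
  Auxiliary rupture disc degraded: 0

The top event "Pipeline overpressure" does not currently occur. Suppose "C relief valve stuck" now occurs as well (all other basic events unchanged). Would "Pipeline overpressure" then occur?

No

Counterfactual: set "C relief valve stuck" to occurred.
Shutdown chain fails [OR]: C relief valve stuck=occurs, Inboard pressure transmitter is down=occurs → at least one input occurs → occurs.
Block path unavailable [OR]: A PLC offline=occurs, Auxiliary rupture disc degraded=not → at least one input occurs → occurs.
HIPPS stage inoperative [AND]: Control valve malfunctions=occurs, Block path unavailable=occurs, #2 shutdown valve lost=occurs, Actuator faulted=not → not all inputs occur → does not occur.
Relief train inoperative [AND]: Aft vent valve degraded=occurs, HIPPS stage inoperative=not, HIPPS logic solver stuck=occurs → not all inputs occur → does not occur.
Control loop down [OR]: Relief train inoperative=not, Secondary relief valve 2 trips=not, Pressure transmitter 2 faulted=not → no input occurs → does not occur.
Vent line fails [AND]: Shutdown chain fails=occurs, C block valve is inoperative=occurs, Control loop down=not, Primary block valve 2 fails=occurs → not all inputs occur → does not occur.
Pipeline overpressure [AND]: Vent line fails=not, Vent valve 2 malfunctions=occurs → not all inputs occur → does not occur.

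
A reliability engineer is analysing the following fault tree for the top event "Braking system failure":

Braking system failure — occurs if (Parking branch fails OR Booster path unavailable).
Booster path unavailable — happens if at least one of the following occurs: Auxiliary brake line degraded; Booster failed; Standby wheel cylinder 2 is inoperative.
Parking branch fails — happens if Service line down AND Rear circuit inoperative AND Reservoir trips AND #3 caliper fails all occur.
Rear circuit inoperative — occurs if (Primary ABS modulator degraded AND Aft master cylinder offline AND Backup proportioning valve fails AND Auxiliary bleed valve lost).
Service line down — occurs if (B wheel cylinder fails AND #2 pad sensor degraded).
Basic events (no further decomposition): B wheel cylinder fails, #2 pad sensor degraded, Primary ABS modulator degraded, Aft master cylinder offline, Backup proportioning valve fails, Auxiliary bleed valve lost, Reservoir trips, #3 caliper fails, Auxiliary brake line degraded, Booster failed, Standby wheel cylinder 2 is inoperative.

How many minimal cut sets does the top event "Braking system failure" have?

4

Service line down [AND]: one cut set from each child combined → 1 × 1 = 1 cut set(s).
Rear circuit inoperative [AND]: one cut set from each child combined → 1 × 1 × 1 × 1 = 1 cut set(s).
Parking branch fails [AND]: one cut set from each child combined → 1 × 1 × 1 × 1 = 1 cut set(s).
Booster path unavailable [OR]: union of children's cut sets → 3 cut set(s).
Braking system failure [OR]: union of children's cut sets → 4 cut set(s).
Minimal cut sets: {#2 pad sensor degraded, #3 caliper fails, Aft master cylinder offline, Auxiliary bleed valve lost, B wheel cylinder fails, Backup proportioning valve fails, Primary ABS modulator degraded, Reservoir trips}; {Auxiliary brake line degraded}; {Booster failed}; {Standby wheel cylinder 2 is inoperative}.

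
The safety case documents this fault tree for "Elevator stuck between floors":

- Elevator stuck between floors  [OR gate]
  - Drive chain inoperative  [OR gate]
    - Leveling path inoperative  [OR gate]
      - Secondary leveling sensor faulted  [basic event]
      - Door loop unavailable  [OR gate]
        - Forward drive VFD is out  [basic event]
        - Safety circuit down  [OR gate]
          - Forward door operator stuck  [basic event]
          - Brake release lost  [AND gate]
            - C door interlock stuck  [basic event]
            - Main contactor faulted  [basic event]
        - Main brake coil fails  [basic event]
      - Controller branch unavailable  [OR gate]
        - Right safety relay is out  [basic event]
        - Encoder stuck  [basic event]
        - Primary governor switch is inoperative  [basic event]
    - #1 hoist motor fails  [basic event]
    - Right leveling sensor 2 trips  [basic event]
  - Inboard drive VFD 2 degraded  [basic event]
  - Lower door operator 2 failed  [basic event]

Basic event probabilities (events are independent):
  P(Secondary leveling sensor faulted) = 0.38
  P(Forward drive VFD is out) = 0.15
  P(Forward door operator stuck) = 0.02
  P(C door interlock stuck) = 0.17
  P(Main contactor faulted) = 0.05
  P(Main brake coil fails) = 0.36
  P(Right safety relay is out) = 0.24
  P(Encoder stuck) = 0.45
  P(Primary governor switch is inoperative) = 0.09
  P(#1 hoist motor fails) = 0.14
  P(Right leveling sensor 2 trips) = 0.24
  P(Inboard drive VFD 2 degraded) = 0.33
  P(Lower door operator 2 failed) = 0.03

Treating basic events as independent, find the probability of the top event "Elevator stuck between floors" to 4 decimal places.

0.9470

P(Brake release lost) [AND] = 0.17 × 0.05 = 0.008500
P(Safety circuit down) [OR] = 1 − (1−0.02) × (1−0.008500) = 0.028330
P(Door loop unavailable) [OR] = 1 − (1−0.15) × (1−0.028330) × (1−0.36) = 0.471412
P(Controller branch unavailable) [OR] = 1 − (1−0.24) × (1−0.45) × (1−0.09) = 0.619620
P(Leveling path inoperative) [OR] = 1 − (1−0.38) × (1−0.471412) × (1−0.619620) = 0.875340
P(Drive chain inoperative) [OR] = 1 − (1−0.875340) × (1−0.14) × (1−0.24) = 0.918522
P(Elevator stuck between floors) [OR] = 1 − (1−0.918522) × (1−0.33) × (1−0.03) = 0.947047
Rounded to 4 decimal places: P(Elevator stuck between floors) ≈ 0.9470.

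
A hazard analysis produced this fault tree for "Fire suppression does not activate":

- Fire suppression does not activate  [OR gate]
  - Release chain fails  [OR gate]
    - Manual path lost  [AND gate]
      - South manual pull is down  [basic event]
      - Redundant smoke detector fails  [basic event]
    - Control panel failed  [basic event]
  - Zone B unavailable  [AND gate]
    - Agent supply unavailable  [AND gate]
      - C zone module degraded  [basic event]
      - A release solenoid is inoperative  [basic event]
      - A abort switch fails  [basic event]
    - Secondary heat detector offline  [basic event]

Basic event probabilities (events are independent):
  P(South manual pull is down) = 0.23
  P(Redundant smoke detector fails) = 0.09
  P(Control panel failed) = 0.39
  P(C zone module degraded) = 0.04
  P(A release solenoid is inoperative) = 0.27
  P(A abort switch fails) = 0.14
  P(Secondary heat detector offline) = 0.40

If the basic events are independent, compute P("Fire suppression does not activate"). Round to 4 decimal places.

0.4030

P(Manual path lost) [AND] = 0.23 × 0.09 = 0.020700
P(Release chain fails) [OR] = 1 − (1−0.020700) × (1−0.39) = 0.402627
P(Agent supply unavailable) [AND] = 0.04 × 0.27 × 0.14 = 0.001512
P(Zone B unavailable) [AND] = 0.001512 × 0.40 = 0.000605
P(Fire suppression does not activate) [OR] = 1 − (1−0.402627) × (1−0.000605) = 0.402988
Rounded to 4 decimal places: P(Fire suppression does not activate) ≈ 0.4030.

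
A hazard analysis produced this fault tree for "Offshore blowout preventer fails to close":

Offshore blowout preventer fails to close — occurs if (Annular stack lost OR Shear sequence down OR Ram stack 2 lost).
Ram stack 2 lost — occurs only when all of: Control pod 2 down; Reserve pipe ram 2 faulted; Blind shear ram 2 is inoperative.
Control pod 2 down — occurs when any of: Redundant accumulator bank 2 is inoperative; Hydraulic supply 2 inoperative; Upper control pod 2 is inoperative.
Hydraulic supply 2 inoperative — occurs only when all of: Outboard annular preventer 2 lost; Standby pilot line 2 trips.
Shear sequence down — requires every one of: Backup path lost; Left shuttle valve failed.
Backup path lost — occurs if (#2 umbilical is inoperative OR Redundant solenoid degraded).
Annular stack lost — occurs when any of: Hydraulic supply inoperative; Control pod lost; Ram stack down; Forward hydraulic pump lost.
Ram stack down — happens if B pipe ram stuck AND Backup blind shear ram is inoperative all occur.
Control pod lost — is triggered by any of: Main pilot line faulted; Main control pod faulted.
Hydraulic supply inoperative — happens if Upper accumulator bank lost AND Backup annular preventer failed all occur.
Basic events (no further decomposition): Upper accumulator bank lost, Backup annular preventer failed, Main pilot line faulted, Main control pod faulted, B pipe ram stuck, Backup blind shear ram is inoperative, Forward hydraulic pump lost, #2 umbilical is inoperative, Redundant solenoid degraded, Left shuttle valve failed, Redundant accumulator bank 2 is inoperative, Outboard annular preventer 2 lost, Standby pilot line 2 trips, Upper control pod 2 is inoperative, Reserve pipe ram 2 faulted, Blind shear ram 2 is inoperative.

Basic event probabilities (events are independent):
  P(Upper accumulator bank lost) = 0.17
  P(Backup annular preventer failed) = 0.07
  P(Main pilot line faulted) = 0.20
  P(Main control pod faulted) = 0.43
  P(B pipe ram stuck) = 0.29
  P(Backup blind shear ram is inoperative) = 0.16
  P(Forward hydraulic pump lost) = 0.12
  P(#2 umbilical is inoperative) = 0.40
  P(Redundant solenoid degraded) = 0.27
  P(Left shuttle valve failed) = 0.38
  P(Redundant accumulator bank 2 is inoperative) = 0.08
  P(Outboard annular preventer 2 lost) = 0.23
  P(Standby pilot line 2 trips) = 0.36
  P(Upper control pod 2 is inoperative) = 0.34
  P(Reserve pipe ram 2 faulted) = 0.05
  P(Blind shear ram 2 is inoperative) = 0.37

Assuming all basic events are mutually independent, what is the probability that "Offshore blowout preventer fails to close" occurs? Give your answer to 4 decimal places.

0.7051

P(Hydraulic supply inoperative) [AND] = 0.17 × 0.07 = 0.011900
P(Control pod lost) [OR] = 1 − (1−0.20) × (1−0.43) = 0.544000
P(Ram stack down) [AND] = 0.29 × 0.16 = 0.046400
P(Annular stack lost) [OR] = 1 − (1−0.011900) × (1−0.544000) × (1−0.046400) × (1−0.12) = 0.621893
P(Backup path lost) [OR] = 1 − (1−0.40) × (1−0.27) = 0.562000
P(Shear sequence down) [AND] = 0.562000 × 0.38 = 0.213560
P(Hydraulic supply 2 inoperative) [AND] = 0.23 × 0.36 = 0.082800
P(Control pod 2 down) [OR] = 1 − (1−0.08) × (1−0.082800) × (1−0.34) = 0.443076
P(Ram stack 2 lost) [AND] = 0.443076 × 0.05 × 0.37 = 0.008197
P(Offshore blowout preventer fails to close) [OR] = 1 − (1−0.621893) × (1−0.213560) × (1−0.008197) = 0.705079
Rounded to 4 decimal places: P(Offshore blowout preventer fails to close) ≈ 0.7051.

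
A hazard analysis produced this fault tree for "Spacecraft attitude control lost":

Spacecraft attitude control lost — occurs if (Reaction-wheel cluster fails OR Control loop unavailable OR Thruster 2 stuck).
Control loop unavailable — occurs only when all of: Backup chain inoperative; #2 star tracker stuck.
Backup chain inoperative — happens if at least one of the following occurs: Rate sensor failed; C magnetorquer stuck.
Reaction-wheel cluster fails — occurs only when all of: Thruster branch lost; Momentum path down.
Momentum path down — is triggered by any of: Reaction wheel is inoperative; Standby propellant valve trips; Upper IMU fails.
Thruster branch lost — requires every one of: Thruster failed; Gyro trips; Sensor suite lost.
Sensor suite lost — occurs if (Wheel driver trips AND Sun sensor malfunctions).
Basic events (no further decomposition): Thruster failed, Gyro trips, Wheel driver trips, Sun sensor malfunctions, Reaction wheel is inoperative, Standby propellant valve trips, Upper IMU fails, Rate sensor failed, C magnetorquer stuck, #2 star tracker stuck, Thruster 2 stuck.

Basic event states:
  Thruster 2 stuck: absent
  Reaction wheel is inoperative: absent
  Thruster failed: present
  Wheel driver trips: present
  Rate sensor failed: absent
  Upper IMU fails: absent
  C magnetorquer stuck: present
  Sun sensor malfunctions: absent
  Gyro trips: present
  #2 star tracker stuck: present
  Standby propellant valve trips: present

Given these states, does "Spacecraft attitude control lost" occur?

Sensor suite lost [AND]: Wheel driver trips=occurs, Sun sensor malfunctions=not → not all inputs occur → does not occur.
Thruster branch lost [AND]: Thruster failed=occurs, Gyro trips=occurs, Sensor suite lost=not → not all inputs occur → does not occur.
Momentum path down [OR]: Reaction wheel is inoperative=not, Standby propellant valve trips=occurs, Upper IMU fails=not → at least one input occurs → occurs.
Reaction-wheel cluster fails [AND]: Thruster branch lost=not, Momentum path down=occurs → not all inputs occur → does not occur.
Backup chain inoperative [OR]: Rate sensor failed=not, C magnetorquer stuck=occurs → at least one input occurs → occurs.
Control loop unavailable [AND]: Backup chain inoperative=occurs, #2 star tracker stuck=occurs → all inputs occur → occurs.
Spacecraft attitude control lost [OR]: Reaction-wheel cluster fails=not, Control loop unavailable=occurs, Thruster 2 stuck=not → at least one input occurs → occurs.

Yes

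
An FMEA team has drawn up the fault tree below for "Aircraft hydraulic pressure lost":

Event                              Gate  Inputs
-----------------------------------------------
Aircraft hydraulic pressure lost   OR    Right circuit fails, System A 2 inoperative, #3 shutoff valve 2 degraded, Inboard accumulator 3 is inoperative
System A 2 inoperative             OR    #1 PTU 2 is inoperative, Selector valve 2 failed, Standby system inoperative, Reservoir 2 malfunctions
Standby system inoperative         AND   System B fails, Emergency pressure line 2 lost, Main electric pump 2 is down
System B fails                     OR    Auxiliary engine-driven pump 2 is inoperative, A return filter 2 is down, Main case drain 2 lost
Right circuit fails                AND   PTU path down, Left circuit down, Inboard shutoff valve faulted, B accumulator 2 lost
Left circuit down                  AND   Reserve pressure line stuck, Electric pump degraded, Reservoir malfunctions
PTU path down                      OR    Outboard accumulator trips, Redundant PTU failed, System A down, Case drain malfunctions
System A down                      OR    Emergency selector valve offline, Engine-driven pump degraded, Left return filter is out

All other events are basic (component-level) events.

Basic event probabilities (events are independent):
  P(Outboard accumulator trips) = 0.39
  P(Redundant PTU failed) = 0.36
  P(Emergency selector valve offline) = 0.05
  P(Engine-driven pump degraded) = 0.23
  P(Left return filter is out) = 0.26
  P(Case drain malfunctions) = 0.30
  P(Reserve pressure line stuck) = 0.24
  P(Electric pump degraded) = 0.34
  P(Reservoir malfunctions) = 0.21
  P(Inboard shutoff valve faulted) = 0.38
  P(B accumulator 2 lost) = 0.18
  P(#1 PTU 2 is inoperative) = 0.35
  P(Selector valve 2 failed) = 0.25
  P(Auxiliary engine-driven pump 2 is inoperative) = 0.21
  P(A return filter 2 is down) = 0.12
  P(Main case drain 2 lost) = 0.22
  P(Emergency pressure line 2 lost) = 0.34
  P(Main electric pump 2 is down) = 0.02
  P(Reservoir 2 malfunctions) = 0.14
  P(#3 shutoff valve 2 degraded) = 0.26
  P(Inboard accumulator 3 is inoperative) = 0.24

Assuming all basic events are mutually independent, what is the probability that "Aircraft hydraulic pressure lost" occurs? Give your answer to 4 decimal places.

0.7652

P(System A down) [OR] = 1 − (1−0.05) × (1−0.23) × (1−0.26) = 0.458690
P(PTU path down) [OR] = 1 − (1−0.39) × (1−0.36) × (1−0.458690) × (1−0.30) = 0.852071
P(Left circuit down) [AND] = 0.24 × 0.34 × 0.21 = 0.017136
P(Right circuit fails) [AND] = 0.852071 × 0.017136 × 0.38 × 0.18 = 0.000999
P(System B fails) [OR] = 1 − (1−0.21) × (1−0.12) × (1−0.22) = 0.457744
P(Standby system inoperative) [AND] = 0.457744 × 0.34 × 0.02 = 0.003113
P(System A 2 inoperative) [OR] = 1 − (1−0.35) × (1−0.25) × (1−0.003113) × (1−0.14) = 0.582055
P(Aircraft hydraulic pressure lost) [OR] = 1 − (1−0.000999) × (1−0.582055) × (1−0.26) × (1−0.24) = 0.765183
Rounded to 4 decimal places: P(Aircraft hydraulic pressure lost) ≈ 0.7652.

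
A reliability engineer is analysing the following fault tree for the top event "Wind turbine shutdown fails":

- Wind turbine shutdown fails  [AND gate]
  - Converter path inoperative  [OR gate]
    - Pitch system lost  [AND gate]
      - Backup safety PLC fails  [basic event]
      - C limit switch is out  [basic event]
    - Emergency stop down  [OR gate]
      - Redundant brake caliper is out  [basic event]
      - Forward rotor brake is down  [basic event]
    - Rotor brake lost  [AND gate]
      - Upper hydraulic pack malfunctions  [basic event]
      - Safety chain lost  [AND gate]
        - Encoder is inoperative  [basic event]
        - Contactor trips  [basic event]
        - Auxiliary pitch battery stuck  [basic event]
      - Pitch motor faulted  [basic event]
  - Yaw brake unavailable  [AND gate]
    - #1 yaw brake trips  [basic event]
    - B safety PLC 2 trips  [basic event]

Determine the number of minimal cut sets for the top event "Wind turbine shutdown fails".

Pitch system lost [AND]: one cut set from each child combined → 1 × 1 = 1 cut set(s).
Emergency stop down [OR]: union of children's cut sets → 2 cut set(s).
Safety chain lost [AND]: one cut set from each child combined → 1 × 1 × 1 = 1 cut set(s).
Rotor brake lost [AND]: one cut set from each child combined → 1 × 1 × 1 = 1 cut set(s).
Converter path inoperative [OR]: union of children's cut sets → 4 cut set(s).
Yaw brake unavailable [AND]: one cut set from each child combined → 1 × 1 = 1 cut set(s).
Wind turbine shutdown fails [AND]: one cut set from each child combined → 4 × 1 = 4 cut set(s).
Minimal cut sets: {#1 yaw brake trips, B safety PLC 2 trips, Backup safety PLC fails, C limit switch is out}; {#1 yaw brake trips, B safety PLC 2 trips, Redundant brake caliper is out}; {#1 yaw brake trips, B safety PLC 2 trips, Forward rotor brake is down}; {#1 yaw brake trips, Auxiliary pitch battery stuck, B safety PLC 2 trips, Contactor trips, Encoder is inoperative, Pitch motor faulted, Upper hydraulic pack malfunctions}.

4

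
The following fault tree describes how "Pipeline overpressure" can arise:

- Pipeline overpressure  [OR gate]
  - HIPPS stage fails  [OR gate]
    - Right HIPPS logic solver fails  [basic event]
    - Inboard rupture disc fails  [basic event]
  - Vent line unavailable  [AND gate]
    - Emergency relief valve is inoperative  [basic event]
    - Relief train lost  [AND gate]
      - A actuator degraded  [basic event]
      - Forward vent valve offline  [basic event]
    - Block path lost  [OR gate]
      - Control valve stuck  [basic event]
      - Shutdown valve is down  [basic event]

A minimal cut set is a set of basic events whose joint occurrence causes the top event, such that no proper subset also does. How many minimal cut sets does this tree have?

4

HIPPS stage fails [OR]: union of children's cut sets → 2 cut set(s).
Relief train lost [AND]: one cut set from each child combined → 1 × 1 = 1 cut set(s).
Block path lost [OR]: union of children's cut sets → 2 cut set(s).
Vent line unavailable [AND]: one cut set from each child combined → 1 × 1 × 2 = 2 cut set(s).
Pipeline overpressure [OR]: union of children's cut sets → 4 cut set(s).
Minimal cut sets: {Right HIPPS logic solver fails}; {Inboard rupture disc fails}; {A actuator degraded, Control valve stuck, Emergency relief valve is inoperative, Forward vent valve offline}; {A actuator degraded, Emergency relief valve is inoperative, Forward vent valve offline, Shutdown valve is down}.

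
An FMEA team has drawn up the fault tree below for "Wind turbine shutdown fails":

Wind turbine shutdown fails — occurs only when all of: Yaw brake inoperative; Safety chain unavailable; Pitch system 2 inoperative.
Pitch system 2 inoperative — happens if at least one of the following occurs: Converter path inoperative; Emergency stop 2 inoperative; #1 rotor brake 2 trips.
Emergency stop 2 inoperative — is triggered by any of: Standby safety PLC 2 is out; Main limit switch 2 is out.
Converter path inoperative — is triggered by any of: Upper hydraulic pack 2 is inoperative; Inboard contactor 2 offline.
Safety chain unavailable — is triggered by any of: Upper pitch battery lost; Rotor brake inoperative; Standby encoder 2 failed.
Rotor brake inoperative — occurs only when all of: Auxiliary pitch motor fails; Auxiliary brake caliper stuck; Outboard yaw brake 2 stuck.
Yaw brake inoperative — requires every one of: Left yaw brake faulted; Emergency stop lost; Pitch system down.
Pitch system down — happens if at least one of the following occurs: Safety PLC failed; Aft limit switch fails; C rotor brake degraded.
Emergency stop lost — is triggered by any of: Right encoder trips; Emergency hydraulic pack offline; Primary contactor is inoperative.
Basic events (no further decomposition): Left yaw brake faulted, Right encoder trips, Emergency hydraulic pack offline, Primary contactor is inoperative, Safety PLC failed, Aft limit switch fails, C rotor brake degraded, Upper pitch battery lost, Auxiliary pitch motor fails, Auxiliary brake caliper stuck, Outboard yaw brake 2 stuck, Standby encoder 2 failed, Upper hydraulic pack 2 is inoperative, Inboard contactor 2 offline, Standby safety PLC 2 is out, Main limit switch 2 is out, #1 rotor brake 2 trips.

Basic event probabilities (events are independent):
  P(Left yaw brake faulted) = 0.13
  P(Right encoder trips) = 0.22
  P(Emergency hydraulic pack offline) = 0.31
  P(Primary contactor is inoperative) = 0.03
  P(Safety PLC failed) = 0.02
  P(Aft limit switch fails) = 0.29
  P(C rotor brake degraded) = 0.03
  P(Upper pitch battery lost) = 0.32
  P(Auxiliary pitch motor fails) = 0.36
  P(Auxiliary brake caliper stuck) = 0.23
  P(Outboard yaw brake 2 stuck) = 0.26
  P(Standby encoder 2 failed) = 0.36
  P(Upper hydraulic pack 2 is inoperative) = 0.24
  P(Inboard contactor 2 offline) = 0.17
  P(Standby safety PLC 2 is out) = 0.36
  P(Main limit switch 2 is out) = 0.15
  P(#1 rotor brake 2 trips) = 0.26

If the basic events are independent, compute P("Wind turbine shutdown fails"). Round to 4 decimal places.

0.0087

P(Emergency stop lost) [OR] = 1 − (1−0.22) × (1−0.31) × (1−0.03) = 0.477946
P(Pitch system down) [OR] = 1 − (1−0.02) × (1−0.29) × (1−0.03) = 0.325074
P(Yaw brake inoperative) [AND] = 0.13 × 0.477946 × 0.325074 = 0.020198
P(Rotor brake inoperative) [AND] = 0.36 × 0.23 × 0.26 = 0.021528
P(Safety chain unavailable) [OR] = 1 − (1−0.32) × (1−0.021528) × (1−0.36) = 0.574169
P(Converter path inoperative) [OR] = 1 − (1−0.24) × (1−0.17) = 0.369200
P(Emergency stop 2 inoperative) [OR] = 1 − (1−0.36) × (1−0.15) = 0.456000
P(Pitch system 2 inoperative) [OR] = 1 − (1−0.369200) × (1−0.456000) × (1−0.26) = 0.746065
P(Wind turbine shutdown fails) [AND] = 0.020198 × 0.574169 × 0.746065 = 0.008652
Rounded to 4 decimal places: P(Wind turbine shutdown fails) ≈ 0.0087.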